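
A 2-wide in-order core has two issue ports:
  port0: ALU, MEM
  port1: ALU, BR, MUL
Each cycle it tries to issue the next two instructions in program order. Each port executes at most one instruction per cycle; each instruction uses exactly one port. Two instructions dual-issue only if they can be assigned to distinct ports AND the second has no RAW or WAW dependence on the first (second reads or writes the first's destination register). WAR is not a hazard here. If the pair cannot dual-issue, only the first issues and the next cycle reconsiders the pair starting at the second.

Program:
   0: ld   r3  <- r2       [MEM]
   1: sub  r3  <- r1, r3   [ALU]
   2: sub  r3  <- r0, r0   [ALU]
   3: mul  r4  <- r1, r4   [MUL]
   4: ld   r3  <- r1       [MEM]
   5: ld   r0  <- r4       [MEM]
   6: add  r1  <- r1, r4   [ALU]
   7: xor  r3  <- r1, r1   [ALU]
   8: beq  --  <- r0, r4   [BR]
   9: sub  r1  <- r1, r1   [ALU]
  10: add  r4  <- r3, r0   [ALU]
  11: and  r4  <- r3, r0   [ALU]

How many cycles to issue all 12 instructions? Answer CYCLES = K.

t=0 i0:ld.MEM ; RAW+WAW r3
t=1 i1:sub.ALU ; WAW r3
t=2 i2&i3:sub.ALU/mul.MUL ; 2-wide
t=3 i4:ld.MEM ; no-port MEM/MEM
t=4 i5&i6:ld.MEM/add.ALU ; 2-wide
t=5 i7&i8:xor.ALU/beq.BR ; 2-wide
t=6 i9&i10:sub.ALU/add.ALU ; 2-wide
t=7 i11:and.ALU ; tail

CYCLES = 8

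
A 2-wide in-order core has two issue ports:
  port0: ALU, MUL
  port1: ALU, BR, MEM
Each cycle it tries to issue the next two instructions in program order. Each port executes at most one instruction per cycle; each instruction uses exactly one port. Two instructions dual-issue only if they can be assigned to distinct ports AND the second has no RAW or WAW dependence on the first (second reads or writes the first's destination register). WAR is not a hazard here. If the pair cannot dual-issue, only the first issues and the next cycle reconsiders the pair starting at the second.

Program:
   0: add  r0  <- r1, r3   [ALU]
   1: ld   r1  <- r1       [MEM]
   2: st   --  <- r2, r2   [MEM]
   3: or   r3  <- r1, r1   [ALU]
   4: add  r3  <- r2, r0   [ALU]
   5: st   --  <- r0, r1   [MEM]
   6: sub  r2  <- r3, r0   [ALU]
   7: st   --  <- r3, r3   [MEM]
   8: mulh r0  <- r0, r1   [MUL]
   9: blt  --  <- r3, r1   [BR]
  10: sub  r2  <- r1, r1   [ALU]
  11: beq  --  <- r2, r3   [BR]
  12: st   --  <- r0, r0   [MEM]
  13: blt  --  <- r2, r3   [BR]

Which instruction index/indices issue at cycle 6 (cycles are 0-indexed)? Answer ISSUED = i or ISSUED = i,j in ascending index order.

ISSUED = 11

t=0 i0&i1:add+ld ; 2-wide
t=1 i2&i3:st+or ; 2-wide
t=2 i4&i5:add+st ; 2-wide
t=3 i6&i7:sub+st ; 2-wide
t=4 i8&i9:mulh+blt ; 2-wide
t=5 i10:sub ; RAW r2
t=6 i11:beq ; no-port BR/MEM
t=7 i12:st ; no-port MEM/BR
t=8 i13:blt ; tail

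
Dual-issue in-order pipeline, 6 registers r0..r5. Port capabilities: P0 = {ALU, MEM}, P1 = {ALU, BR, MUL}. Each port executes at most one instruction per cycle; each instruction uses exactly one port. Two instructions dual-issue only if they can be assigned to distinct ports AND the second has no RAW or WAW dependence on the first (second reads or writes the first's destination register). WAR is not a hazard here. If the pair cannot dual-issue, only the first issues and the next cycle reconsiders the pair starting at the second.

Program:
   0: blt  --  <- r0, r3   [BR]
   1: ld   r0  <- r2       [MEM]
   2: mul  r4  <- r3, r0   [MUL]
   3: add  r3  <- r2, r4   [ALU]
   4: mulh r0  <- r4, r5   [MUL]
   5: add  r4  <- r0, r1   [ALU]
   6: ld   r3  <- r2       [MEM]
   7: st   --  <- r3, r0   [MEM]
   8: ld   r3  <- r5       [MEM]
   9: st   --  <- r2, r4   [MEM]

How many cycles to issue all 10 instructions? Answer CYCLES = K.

CYCLES = 7

0. blt+ld @i0/i1  | pair
1. mul @i2  | RAW r4
2. add+mulh @i3/i4  | pair
3. add+ld @i5/i6  | pair
4. st @i7  | no-port MEM/MEM
5. ld @i8  | no-port MEM/MEM
6. st @i9  | tail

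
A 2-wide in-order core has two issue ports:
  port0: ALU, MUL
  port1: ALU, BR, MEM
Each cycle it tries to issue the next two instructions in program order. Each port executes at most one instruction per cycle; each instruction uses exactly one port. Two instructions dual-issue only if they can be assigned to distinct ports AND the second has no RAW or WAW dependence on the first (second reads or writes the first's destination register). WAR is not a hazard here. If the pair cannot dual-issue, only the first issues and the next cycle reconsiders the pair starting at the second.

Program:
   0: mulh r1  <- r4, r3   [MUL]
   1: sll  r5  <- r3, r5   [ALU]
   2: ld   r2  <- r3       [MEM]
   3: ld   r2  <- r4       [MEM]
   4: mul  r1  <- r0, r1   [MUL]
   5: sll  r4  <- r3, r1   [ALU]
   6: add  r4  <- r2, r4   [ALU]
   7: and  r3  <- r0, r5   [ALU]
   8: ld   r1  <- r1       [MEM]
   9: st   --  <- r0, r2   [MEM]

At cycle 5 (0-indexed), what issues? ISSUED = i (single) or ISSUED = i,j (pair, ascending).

c0: i0+i1 mulh sll  2-wide
c1: i2 ld  no-port MEM/MEM
c2: i3+i4 ld mul  2-wide
c3: i5 sll  RAW+WAW r4
c4: i6+i7 add and  2-wide
c5: i8 ld  no-port MEM/MEM
c6: i9 st  tail

ISSUED = 8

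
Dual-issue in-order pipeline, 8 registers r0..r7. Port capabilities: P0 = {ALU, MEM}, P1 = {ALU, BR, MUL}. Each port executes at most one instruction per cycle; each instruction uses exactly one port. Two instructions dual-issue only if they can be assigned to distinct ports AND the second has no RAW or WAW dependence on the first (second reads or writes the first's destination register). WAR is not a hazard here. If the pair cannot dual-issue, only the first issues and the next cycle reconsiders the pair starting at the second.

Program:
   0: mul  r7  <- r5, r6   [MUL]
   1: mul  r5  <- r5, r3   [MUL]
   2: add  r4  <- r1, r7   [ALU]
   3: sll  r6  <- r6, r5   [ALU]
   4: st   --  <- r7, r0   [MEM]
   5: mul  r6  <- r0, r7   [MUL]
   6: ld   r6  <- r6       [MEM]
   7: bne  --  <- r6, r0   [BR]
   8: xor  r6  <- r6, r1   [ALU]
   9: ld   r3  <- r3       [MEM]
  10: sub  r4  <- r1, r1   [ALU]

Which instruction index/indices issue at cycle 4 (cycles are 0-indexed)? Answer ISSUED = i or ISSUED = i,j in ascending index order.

ISSUED = 6

#0 head=0: mul i0 no-port MUL/MUL
#1 head=1: mul add i1+i2 dual
#2 head=3: sll st i3+i4 dual
#3 head=5: mul i5 RAW+WAW r6
#4 head=6: ld i6 RAW r6
#5 head=7: bne xor i7+i8 dual
#6 head=9: ld sub i9+i10 dual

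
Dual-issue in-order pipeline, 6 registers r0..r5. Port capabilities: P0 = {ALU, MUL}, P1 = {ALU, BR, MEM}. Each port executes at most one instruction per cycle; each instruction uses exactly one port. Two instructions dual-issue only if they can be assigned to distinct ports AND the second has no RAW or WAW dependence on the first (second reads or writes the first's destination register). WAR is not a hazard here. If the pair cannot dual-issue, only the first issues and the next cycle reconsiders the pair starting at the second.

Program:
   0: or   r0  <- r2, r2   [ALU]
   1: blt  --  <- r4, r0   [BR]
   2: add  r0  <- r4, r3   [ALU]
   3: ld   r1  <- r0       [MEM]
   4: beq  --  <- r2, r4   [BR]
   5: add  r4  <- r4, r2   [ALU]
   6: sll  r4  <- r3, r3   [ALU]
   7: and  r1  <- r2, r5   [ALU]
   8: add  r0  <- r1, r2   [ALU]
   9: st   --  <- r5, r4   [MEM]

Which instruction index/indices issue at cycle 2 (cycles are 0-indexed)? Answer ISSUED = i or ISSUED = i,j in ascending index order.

ISSUED = 3

c0: i0 or  RAW r0
c1: i1+i2 blt add  2-wide
c2: i3 ld  no-port MEM/BR
c3: i4+i5 beq add  2-wide
c4: i6+i7 sll and  2-wide
c5: i8+i9 add st  2-wide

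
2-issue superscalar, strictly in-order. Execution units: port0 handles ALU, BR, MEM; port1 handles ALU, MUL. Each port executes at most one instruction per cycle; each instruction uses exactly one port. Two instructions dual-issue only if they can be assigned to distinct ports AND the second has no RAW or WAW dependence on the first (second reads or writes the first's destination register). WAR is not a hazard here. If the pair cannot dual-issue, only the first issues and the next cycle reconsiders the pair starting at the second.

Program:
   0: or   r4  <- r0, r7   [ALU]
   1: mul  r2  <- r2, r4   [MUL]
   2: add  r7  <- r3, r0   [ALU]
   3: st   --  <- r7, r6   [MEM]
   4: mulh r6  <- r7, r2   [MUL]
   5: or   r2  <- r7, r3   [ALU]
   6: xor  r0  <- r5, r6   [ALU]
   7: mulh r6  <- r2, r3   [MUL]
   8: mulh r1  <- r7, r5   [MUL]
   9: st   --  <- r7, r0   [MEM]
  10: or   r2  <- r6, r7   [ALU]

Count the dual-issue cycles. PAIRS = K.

PAIRS = 4

[0] i0  or  -- RAW r4
[1] i1/i2  mul;add  -- pair
[2] i3/i4  st;mulh  -- pair
[3] i5/i6  or;xor  -- pair
[4] i7  mulh  -- no-port MUL/MUL
[5] i8/i9  mulh;st  -- pair
[6] i10  or  -- tail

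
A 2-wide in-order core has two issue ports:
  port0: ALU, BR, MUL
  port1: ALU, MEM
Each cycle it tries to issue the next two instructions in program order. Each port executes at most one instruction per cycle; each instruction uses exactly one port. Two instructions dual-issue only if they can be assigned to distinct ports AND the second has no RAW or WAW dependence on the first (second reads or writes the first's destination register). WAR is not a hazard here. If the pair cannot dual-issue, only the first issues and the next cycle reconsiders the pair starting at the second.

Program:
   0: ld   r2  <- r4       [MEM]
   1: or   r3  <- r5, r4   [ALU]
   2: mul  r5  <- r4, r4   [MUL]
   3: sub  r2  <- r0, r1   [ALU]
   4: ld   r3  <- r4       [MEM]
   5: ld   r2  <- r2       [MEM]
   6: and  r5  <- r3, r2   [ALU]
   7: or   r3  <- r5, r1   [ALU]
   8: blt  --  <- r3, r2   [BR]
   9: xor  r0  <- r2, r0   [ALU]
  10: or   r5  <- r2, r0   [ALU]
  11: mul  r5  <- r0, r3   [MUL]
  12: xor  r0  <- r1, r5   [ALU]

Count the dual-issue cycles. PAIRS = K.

PAIRS = 3

0. ld or @i0+i1  | dual
1. mul sub @i2+i3  | dual
2. ld @i4  | no-port MEM/MEM
3. ld @i5  | RAW r2
4. and @i6  | RAW r5
5. or @i7  | RAW r3
6. blt xor @i8+i9  | dual
7. or @i10  | WAW r5
8. mul @i11  | RAW r5
9. xor @i12  | tail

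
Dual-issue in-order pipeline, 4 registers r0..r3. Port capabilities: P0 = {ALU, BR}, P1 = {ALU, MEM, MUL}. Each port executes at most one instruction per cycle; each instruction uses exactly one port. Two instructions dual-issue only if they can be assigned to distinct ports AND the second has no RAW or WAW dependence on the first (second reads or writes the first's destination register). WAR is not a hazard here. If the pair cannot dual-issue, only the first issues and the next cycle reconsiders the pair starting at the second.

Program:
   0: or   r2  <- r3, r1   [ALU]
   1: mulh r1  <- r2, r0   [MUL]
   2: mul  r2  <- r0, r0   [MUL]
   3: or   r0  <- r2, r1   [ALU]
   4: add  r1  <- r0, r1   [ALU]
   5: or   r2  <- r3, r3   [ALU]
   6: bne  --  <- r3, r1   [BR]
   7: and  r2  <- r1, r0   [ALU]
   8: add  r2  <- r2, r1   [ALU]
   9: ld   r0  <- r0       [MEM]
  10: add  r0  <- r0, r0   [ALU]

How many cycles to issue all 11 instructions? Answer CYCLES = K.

c0: i0 or  RAW r2
c1: i1 mulh  no-port MUL/MUL
c2: i2 mul  RAW r2
c3: i3 or  RAW r0
c4: i4,i5 add or  pair
c5: i6,i7 bne and  pair
c6: i8,i9 add ld  pair
c7: i10 add  tail

CYCLES = 8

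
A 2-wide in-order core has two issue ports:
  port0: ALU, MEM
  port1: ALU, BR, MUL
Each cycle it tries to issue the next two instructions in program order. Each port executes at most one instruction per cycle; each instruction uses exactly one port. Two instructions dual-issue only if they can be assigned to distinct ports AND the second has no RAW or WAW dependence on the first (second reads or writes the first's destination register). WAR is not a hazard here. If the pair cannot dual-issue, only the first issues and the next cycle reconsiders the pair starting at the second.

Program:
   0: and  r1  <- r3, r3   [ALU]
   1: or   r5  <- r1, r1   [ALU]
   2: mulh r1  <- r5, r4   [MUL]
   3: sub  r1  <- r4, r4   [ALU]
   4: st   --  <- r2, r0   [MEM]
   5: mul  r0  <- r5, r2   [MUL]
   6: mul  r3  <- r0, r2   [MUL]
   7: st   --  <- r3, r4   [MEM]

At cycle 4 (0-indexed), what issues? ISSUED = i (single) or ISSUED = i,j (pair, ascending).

  cy0 -> i0 (and.ALU) RAW r1
  cy1 -> i1 (or.ALU) RAW r5
  cy2 -> i2 (mulh.MUL) WAW r1
  cy3 -> i3&i4 (sub.ALU/st.MEM) 2-wide
  cy4 -> i5 (mul.MUL) no-port MUL/MUL
  cy5 -> i6 (mul.MUL) RAW r3
  cy6 -> i7 (st.MEM) tail

ISSUED = 5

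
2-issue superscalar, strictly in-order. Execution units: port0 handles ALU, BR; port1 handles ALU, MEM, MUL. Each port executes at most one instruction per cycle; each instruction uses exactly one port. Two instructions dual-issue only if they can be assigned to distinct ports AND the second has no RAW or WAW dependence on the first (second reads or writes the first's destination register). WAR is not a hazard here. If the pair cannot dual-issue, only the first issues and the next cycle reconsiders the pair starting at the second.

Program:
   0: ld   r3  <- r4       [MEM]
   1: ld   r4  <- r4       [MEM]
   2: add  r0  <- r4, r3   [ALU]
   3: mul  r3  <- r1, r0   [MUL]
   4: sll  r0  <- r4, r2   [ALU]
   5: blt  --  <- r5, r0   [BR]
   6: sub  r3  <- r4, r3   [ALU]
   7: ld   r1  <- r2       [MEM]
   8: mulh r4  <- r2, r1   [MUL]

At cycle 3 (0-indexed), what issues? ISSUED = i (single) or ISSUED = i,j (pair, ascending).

ISSUED = 3,4

[0] i0  ld.MEM  -- no-port MEM/MEM
[1] i1  ld.MEM  -- RAW r4
[2] i2  add.ALU  -- RAW r0
[3] i3&i4  mul.MUL+sll.ALU  -- 2-wide
[4] i5&i6  blt.BR+sub.ALU  -- 2-wide
[5] i7  ld.MEM  -- no-port MEM/MUL
[6] i8  mulh.MUL  -- tail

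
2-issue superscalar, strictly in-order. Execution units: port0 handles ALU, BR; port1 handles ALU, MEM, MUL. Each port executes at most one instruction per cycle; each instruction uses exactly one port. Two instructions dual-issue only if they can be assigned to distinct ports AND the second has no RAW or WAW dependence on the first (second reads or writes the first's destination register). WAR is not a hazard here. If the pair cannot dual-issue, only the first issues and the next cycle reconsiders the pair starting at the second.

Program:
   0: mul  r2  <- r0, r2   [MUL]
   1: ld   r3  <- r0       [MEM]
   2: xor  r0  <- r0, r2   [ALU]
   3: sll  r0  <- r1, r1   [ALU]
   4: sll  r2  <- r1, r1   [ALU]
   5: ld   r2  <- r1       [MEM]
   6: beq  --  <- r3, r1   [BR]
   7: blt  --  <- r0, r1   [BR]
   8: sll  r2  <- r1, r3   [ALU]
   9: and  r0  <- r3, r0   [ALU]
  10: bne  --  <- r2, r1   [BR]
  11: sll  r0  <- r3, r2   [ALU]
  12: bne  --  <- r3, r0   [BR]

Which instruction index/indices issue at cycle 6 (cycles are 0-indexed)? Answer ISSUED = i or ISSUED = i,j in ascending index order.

#0 head=0: mul i0 no-port MUL/MEM
#1 head=1: ld+xor i1+i2 pair
#2 head=3: sll+sll i3+i4 pair
#3 head=5: ld+beq i5+i6 pair
#4 head=7: blt+sll i7+i8 pair
#5 head=9: and+bne i9+i10 pair
#6 head=11: sll i11 RAW r0
#7 head=12: bne i12 tail

ISSUED = 11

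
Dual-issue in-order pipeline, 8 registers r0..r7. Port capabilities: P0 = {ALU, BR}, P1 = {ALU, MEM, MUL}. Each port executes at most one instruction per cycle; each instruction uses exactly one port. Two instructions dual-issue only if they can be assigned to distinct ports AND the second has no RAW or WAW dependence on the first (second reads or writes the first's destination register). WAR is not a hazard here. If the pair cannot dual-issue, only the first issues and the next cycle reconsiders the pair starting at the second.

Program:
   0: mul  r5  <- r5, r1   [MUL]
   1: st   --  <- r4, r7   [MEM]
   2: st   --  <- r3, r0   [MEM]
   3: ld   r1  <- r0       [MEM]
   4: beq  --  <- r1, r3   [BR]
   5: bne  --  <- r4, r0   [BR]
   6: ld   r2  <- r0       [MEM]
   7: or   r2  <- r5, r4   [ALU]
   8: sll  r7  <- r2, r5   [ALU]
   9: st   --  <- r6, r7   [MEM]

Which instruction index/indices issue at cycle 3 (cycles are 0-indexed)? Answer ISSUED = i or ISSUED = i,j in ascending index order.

t=0 i0:mul.MUL ; no-port MUL/MEM
t=1 i1:st.MEM ; no-port MEM/MEM
t=2 i2:st.MEM ; no-port MEM/MEM
t=3 i3:ld.MEM ; RAW r1
t=4 i4:beq.BR ; no-port BR/BR
t=5 i5+i6:bne.BR;ld.MEM ; 2-wide
t=6 i7:or.ALU ; RAW r2
t=7 i8:sll.ALU ; RAW r7
t=8 i9:st.MEM ; tail

ISSUED = 3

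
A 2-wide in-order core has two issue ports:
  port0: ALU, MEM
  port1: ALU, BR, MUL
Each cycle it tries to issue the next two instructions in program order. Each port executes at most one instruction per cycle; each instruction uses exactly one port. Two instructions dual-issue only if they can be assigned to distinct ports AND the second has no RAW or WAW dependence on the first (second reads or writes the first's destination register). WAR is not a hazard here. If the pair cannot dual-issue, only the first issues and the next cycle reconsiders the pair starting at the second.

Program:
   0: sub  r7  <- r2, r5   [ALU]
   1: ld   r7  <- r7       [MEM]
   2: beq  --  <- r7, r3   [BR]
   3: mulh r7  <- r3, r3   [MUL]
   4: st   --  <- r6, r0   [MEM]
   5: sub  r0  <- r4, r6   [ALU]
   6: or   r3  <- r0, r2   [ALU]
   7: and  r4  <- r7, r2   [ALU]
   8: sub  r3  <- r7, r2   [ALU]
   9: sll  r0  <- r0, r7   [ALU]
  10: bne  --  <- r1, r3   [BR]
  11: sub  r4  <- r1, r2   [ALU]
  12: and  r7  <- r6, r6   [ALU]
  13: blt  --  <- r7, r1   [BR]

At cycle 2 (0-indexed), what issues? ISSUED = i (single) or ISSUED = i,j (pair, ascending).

ISSUED = 2

  cy0 -> i0 (sub) RAW+WAW r7
  cy1 -> i1 (ld) RAW r7
  cy2 -> i2 (beq) no-port BR/MUL
  cy3 -> i3,i4 (mulh/st) 2-wide
  cy4 -> i5 (sub) RAW r0
  cy5 -> i6,i7 (or/and) 2-wide
  cy6 -> i8,i9 (sub/sll) 2-wide
  cy7 -> i10,i11 (bne/sub) 2-wide
  cy8 -> i12 (and) RAW r7
  cy9 -> i13 (blt) tail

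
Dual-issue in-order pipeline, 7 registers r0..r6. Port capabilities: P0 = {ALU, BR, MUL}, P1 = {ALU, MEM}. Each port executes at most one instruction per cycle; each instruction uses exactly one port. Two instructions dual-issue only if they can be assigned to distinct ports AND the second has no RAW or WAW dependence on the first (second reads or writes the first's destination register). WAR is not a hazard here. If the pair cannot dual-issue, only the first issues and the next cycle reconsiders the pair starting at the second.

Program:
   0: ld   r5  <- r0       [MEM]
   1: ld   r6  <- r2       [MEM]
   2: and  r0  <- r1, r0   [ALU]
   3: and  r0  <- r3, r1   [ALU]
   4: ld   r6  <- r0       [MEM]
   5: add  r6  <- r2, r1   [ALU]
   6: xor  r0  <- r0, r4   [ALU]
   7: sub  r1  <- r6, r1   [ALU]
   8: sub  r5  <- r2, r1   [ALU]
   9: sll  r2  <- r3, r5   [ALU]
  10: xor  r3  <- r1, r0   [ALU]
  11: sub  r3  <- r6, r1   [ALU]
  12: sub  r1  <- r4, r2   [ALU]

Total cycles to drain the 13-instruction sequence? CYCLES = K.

CYCLES = 9

  cy0 -> i0 (ld.MEM) no-port MEM/MEM
  cy1 -> i1&i2 (ld.MEM+and.ALU) 2-wide
  cy2 -> i3 (and.ALU) RAW r0
  cy3 -> i4 (ld.MEM) WAW r6
  cy4 -> i5&i6 (add.ALU+xor.ALU) 2-wide
  cy5 -> i7 (sub.ALU) RAW r1
  cy6 -> i8 (sub.ALU) RAW r5
  cy7 -> i9&i10 (sll.ALU+xor.ALU) 2-wide
  cy8 -> i11&i12 (sub.ALU+sub.ALU) 2-wide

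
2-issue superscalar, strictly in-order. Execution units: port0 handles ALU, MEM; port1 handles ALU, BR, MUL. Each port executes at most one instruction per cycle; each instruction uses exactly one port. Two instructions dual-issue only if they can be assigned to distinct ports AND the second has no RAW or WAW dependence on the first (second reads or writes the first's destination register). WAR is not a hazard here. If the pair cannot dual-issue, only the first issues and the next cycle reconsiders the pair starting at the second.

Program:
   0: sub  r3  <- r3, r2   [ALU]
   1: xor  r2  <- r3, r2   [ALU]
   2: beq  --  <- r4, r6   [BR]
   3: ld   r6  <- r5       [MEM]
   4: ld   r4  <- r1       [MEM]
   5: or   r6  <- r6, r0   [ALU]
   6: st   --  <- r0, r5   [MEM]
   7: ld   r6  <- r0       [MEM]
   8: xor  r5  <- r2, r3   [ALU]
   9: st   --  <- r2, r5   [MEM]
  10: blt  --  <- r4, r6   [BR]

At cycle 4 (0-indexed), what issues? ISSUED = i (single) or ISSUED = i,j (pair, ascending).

ISSUED = 6

  cy0 -> i0 (sub) RAW r3
  cy1 -> i1,i2 (xor+beq) dual
  cy2 -> i3 (ld) no-port MEM/MEM
  cy3 -> i4,i5 (ld+or) dual
  cy4 -> i6 (st) no-port MEM/MEM
  cy5 -> i7,i8 (ld+xor) dual
  cy6 -> i9,i10 (st+blt) dual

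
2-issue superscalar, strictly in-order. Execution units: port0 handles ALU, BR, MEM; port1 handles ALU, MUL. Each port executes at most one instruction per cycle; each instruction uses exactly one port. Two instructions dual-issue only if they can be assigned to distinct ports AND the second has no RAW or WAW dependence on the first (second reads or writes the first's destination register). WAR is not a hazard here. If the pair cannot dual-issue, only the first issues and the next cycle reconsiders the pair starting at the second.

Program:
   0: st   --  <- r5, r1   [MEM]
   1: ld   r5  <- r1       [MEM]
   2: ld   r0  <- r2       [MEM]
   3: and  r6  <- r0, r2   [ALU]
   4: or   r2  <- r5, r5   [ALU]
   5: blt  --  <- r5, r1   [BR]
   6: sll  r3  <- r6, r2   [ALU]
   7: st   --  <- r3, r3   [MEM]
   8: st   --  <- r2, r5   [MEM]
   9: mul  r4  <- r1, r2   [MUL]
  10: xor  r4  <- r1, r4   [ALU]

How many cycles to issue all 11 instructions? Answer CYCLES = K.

c0: i0 st.MEM  no-port MEM/MEM
c1: i1 ld.MEM  no-port MEM/MEM
c2: i2 ld.MEM  RAW r0
c3: i3,i4 and.ALU+or.ALU  2-wide
c4: i5,i6 blt.BR+sll.ALU  2-wide
c5: i7 st.MEM  no-port MEM/MEM
c6: i8,i9 st.MEM+mul.MUL  2-wide
c7: i10 xor.ALU  tail

CYCLES = 8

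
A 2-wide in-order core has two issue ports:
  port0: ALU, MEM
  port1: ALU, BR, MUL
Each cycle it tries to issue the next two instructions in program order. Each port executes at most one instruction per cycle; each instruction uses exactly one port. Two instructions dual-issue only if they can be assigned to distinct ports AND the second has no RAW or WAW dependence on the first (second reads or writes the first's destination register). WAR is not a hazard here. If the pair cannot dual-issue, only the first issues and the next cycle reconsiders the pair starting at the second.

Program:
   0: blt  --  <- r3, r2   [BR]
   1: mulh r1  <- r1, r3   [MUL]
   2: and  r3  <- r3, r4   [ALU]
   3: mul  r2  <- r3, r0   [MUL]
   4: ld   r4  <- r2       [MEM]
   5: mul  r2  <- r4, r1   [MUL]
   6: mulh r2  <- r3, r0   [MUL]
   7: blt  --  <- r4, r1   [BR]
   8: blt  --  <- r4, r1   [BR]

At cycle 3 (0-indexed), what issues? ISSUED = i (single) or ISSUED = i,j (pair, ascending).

0. blt.BR @i0  | no-port BR/MUL
1. mulh.MUL;and.ALU @i1&i2  | 2-wide
2. mul.MUL @i3  | RAW r2
3. ld.MEM @i4  | RAW r4
4. mul.MUL @i5  | no-port MUL/MUL
5. mulh.MUL @i6  | no-port MUL/BR
6. blt.BR @i7  | no-port BR/BR
7. blt.BR @i8  | tail

ISSUED = 4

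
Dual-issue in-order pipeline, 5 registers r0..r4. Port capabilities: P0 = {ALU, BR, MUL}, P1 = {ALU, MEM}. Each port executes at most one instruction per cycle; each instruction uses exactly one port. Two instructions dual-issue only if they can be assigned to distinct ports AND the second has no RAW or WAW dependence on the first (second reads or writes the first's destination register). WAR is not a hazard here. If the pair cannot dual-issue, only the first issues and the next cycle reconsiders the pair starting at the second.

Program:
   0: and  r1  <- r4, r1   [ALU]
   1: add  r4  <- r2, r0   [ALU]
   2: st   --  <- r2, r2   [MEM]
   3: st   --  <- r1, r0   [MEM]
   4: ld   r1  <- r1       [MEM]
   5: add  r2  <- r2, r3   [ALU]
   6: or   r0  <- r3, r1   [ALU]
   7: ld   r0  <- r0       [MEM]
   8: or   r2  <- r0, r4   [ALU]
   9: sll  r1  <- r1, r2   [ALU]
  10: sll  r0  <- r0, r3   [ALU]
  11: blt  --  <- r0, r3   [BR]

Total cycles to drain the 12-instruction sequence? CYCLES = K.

CYCLES = 9

#0 head=0: and/add i0+i1 dual
#1 head=2: st i2 no-port MEM/MEM
#2 head=3: st i3 no-port MEM/MEM
#3 head=4: ld/add i4+i5 dual
#4 head=6: or i6 RAW+WAW r0
#5 head=7: ld i7 RAW r0
#6 head=8: or i8 RAW r2
#7 head=9: sll/sll i9+i10 dual
#8 head=11: blt i11 tail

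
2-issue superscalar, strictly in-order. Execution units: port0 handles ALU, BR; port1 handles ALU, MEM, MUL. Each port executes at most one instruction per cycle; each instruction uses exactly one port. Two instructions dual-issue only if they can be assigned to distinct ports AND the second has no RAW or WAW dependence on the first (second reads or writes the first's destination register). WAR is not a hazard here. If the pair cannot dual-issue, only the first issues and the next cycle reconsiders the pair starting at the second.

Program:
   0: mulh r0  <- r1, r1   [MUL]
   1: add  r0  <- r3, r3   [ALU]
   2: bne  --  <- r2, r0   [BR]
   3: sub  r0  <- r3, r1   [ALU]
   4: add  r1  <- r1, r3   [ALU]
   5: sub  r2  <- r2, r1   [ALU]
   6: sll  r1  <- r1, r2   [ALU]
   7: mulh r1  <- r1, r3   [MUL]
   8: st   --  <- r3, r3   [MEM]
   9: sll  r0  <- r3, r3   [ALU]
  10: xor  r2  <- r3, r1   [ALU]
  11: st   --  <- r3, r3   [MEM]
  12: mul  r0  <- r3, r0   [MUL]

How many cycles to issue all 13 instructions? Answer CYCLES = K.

t=0 i0:mulh ; WAW r0
t=1 i1:add ; RAW r0
t=2 i2+i3:bne;sub ; 2-wide
t=3 i4:add ; RAW r1
t=4 i5:sub ; RAW r2
t=5 i6:sll ; RAW+WAW r1
t=6 i7:mulh ; no-port MUL/MEM
t=7 i8+i9:st;sll ; 2-wide
t=8 i10+i11:xor;st ; 2-wide
t=9 i12:mul ; tail

CYCLES = 10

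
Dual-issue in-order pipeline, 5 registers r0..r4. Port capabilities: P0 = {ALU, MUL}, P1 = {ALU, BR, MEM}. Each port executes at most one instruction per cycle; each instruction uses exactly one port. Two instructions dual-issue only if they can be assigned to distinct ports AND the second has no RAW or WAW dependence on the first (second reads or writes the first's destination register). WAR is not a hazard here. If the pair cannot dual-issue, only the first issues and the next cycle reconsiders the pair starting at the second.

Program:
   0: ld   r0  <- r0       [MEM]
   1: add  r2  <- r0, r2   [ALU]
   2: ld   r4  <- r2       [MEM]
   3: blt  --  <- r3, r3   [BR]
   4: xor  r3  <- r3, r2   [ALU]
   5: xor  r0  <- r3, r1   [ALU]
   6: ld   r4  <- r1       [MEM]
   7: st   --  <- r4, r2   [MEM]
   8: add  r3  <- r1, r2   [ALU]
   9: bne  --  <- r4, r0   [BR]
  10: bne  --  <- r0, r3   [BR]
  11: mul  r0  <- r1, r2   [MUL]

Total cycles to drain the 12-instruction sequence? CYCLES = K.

CYCLES = 8

#0 head=0: ld.MEM i0 RAW r0
#1 head=1: add.ALU i1 RAW r2
#2 head=2: ld.MEM i2 no-port MEM/BR
#3 head=3: blt.BR;xor.ALU i3,i4 dual
#4 head=5: xor.ALU;ld.MEM i5,i6 dual
#5 head=7: st.MEM;add.ALU i7,i8 dual
#6 head=9: bne.BR i9 no-port BR/BR
#7 head=10: bne.BR;mul.MUL i10,i11 dual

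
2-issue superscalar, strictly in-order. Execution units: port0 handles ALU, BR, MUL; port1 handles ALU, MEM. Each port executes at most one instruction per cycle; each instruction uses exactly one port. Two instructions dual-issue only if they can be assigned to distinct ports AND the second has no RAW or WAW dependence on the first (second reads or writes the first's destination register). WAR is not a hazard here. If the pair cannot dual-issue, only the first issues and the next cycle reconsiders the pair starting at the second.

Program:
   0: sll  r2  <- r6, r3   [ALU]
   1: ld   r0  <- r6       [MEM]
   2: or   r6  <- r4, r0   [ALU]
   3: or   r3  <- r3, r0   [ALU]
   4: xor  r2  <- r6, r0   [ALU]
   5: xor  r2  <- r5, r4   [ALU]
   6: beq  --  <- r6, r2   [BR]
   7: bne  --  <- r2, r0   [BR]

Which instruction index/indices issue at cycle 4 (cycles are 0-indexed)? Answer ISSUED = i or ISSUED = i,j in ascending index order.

ISSUED = 6

c0: i0&i1 sll ld  2-wide
c1: i2&i3 or or  2-wide
c2: i4 xor  WAW r2
c3: i5 xor  RAW r2
c4: i6 beq  no-port BR/BR
c5: i7 bne  tail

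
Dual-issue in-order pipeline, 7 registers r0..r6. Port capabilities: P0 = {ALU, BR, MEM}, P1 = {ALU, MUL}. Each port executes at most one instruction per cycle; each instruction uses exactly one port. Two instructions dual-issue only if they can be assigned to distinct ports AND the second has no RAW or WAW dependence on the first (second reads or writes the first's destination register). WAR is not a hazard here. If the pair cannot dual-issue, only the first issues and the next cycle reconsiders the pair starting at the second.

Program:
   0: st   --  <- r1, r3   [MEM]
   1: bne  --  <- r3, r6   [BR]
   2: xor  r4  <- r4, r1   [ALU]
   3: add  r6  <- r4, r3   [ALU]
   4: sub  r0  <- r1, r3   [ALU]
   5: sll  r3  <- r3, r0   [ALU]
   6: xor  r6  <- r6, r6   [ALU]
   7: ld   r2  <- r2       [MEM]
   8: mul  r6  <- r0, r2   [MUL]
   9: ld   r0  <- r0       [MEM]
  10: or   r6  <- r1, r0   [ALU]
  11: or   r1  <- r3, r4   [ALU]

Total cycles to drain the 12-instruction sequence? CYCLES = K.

[0] i0  st.MEM  -- no-port MEM/BR
[1] i1&i2  bne.BR xor.ALU  -- pair
[2] i3&i4  add.ALU sub.ALU  -- pair
[3] i5&i6  sll.ALU xor.ALU  -- pair
[4] i7  ld.MEM  -- RAW r2
[5] i8&i9  mul.MUL ld.MEM  -- pair
[6] i10&i11  or.ALU or.ALU  -- pair

CYCLES = 7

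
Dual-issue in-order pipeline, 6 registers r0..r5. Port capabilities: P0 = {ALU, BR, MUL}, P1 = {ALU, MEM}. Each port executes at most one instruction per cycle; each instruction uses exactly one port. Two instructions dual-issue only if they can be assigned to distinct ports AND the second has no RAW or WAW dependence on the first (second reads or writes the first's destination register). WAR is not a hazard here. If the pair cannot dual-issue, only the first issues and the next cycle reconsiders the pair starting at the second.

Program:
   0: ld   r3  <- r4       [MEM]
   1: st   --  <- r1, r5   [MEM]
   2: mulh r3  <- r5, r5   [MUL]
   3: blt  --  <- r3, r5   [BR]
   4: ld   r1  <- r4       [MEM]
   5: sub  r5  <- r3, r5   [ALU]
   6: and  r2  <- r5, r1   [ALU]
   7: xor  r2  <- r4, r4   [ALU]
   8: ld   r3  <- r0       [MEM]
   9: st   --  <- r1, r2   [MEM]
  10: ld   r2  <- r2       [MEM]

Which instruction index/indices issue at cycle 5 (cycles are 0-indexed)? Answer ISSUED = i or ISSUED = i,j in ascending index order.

  cy0 -> i0 (ld) no-port MEM/MEM
  cy1 -> i1,i2 (st mulh) pair
  cy2 -> i3,i4 (blt ld) pair
  cy3 -> i5 (sub) RAW r5
  cy4 -> i6 (and) WAW r2
  cy5 -> i7,i8 (xor ld) pair
  cy6 -> i9 (st) no-port MEM/MEM
  cy7 -> i10 (ld) tail

ISSUED = 7,8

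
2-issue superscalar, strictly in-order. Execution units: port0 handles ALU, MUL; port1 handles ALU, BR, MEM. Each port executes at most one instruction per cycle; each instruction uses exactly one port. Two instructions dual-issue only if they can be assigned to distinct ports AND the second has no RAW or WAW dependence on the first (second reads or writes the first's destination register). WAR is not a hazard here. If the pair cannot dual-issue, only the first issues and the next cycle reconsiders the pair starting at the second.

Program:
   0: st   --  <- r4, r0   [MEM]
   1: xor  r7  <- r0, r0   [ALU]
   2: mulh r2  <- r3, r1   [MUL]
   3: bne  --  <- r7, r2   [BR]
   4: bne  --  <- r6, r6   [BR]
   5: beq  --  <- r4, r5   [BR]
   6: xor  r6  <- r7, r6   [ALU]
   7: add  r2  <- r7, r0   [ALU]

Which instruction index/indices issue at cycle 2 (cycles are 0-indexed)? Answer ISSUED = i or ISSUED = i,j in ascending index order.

ISSUED = 3

c0: i0,i1 st;xor  dual
c1: i2 mulh  RAW r2
c2: i3 bne  no-port BR/BR
c3: i4 bne  no-port BR/BR
c4: i5,i6 beq;xor  dual
c5: i7 add  tail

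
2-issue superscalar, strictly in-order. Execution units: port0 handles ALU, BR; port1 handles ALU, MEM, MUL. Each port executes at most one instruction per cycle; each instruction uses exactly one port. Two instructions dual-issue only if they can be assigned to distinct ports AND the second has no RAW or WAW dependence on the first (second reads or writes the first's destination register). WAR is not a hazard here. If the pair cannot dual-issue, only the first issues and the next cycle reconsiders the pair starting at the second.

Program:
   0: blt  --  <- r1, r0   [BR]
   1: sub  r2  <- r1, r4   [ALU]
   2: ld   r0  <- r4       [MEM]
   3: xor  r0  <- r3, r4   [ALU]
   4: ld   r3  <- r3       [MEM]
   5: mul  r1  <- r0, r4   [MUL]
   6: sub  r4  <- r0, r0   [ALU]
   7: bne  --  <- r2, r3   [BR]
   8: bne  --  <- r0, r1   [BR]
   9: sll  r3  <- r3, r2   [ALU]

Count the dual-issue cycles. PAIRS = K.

t=0 i0+i1:blt;sub ; dual
t=1 i2:ld ; WAW r0
t=2 i3+i4:xor;ld ; dual
t=3 i5+i6:mul;sub ; dual
t=4 i7:bne ; no-port BR/BR
t=5 i8+i9:bne;sll ; dual

PAIRS = 4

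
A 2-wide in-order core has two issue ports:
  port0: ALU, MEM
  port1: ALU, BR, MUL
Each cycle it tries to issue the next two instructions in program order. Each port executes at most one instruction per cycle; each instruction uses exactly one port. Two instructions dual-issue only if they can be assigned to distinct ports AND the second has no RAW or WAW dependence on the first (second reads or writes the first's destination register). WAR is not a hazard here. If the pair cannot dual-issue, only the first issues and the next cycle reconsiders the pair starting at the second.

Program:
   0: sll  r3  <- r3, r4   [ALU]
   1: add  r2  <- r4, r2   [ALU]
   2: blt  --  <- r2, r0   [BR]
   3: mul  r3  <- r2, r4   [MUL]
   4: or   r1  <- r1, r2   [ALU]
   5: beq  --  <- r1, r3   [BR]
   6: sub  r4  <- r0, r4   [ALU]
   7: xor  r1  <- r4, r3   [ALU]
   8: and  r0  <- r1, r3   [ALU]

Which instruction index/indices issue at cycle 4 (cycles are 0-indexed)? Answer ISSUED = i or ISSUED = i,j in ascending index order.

0. sll.ALU/add.ALU @i0,i1  | pair
1. blt.BR @i2  | no-port BR/MUL
2. mul.MUL/or.ALU @i3,i4  | pair
3. beq.BR/sub.ALU @i5,i6  | pair
4. xor.ALU @i7  | RAW r1
5. and.ALU @i8  | tail

ISSUED = 7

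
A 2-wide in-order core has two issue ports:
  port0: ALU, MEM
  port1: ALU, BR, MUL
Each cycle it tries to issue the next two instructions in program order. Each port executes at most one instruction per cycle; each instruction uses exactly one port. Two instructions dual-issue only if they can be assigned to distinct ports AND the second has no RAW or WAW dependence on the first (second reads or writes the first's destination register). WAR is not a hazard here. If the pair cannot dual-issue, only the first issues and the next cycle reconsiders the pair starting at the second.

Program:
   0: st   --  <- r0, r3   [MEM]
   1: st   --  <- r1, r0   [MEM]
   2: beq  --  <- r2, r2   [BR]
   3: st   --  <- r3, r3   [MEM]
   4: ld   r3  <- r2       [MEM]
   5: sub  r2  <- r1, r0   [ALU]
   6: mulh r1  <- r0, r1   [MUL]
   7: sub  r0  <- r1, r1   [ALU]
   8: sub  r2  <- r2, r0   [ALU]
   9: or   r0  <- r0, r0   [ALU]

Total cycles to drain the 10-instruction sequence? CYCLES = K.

c0: i0 st.MEM  no-port MEM/MEM
c1: i1&i2 st.MEM beq.BR  pair
c2: i3 st.MEM  no-port MEM/MEM
c3: i4&i5 ld.MEM sub.ALU  pair
c4: i6 mulh.MUL  RAW r1
c5: i7 sub.ALU  RAW r0
c6: i8&i9 sub.ALU or.ALU  pair

CYCLES = 7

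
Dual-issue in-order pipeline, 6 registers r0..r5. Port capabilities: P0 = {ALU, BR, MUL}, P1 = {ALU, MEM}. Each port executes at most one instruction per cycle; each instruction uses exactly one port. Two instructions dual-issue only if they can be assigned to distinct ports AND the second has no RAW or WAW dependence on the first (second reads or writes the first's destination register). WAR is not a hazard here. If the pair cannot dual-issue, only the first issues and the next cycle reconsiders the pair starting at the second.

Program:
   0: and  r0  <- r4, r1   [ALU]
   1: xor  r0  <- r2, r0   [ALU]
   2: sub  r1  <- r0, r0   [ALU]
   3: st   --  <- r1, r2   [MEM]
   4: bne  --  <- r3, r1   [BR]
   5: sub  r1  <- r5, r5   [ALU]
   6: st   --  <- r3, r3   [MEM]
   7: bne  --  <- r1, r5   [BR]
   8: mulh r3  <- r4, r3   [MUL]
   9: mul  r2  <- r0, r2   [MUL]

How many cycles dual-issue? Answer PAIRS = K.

PAIRS = 2

c0: i0 and.ALU  RAW+WAW r0
c1: i1 xor.ALU  RAW r0
c2: i2 sub.ALU  RAW r1
c3: i3/i4 st.MEM+bne.BR  pair
c4: i5/i6 sub.ALU+st.MEM  pair
c5: i7 bne.BR  no-port BR/MUL
c6: i8 mulh.MUL  no-port MUL/MUL
c7: i9 mul.MUL  tail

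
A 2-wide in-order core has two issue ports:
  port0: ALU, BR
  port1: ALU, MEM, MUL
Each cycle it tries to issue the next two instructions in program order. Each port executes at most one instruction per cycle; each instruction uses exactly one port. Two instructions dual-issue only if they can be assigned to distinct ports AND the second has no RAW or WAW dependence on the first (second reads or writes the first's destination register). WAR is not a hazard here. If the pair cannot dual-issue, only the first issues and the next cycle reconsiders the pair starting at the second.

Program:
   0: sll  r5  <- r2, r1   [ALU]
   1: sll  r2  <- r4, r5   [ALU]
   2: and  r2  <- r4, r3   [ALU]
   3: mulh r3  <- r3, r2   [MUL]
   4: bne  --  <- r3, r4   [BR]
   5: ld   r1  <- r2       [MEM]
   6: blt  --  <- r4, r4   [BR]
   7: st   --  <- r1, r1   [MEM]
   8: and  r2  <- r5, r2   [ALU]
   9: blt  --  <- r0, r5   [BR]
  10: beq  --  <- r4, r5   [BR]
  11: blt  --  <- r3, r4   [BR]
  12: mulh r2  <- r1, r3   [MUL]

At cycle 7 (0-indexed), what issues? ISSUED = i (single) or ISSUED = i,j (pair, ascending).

ISSUED = 10

t=0 i0:sll ; RAW r5
t=1 i1:sll ; WAW r2
t=2 i2:and ; RAW r2
t=3 i3:mulh ; RAW r3
t=4 i4,i5:bne+ld ; dual
t=5 i6,i7:blt+st ; dual
t=6 i8,i9:and+blt ; dual
t=7 i10:beq ; no-port BR/BR
t=8 i11,i12:blt+mulh ; dual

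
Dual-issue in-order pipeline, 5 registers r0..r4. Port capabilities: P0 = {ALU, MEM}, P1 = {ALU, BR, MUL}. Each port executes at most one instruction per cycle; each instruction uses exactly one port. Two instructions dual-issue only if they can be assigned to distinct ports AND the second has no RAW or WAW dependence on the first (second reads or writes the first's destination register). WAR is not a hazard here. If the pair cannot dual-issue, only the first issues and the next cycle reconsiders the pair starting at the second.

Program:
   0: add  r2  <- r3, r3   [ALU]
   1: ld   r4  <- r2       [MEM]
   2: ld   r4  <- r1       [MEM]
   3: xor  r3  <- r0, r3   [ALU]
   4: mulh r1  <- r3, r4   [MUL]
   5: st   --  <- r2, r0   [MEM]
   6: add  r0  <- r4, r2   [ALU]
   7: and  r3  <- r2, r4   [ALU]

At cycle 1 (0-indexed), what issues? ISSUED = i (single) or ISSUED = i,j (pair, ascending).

  cy0 -> i0 (add) RAW r2
  cy1 -> i1 (ld) no-port MEM/MEM
  cy2 -> i2+i3 (ld;xor) pair
  cy3 -> i4+i5 (mulh;st) pair
  cy4 -> i6+i7 (add;and) pair

ISSUED = 1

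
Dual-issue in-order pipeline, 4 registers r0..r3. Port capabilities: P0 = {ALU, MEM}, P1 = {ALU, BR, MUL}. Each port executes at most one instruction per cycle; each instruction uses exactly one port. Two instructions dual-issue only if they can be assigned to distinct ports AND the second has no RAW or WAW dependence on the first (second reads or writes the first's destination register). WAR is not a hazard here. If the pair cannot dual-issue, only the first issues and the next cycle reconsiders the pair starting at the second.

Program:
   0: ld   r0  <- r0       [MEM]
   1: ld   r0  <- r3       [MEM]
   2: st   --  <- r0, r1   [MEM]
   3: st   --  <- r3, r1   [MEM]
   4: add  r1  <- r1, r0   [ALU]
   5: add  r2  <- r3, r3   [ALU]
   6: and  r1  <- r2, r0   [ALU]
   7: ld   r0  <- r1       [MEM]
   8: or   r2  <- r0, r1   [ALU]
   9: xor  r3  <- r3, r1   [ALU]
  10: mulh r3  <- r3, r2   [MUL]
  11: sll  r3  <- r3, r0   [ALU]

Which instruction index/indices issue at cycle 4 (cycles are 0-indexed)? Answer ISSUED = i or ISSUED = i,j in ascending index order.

t=0 i0:ld ; no-port MEM/MEM
t=1 i1:ld ; no-port MEM/MEM
t=2 i2:st ; no-port MEM/MEM
t=3 i3&i4:st;add ; 2-wide
t=4 i5:add ; RAW r2
t=5 i6:and ; RAW r1
t=6 i7:ld ; RAW r0
t=7 i8&i9:or;xor ; 2-wide
t=8 i10:mulh ; RAW+WAW r3
t=9 i11:sll ; tail

ISSUED = 5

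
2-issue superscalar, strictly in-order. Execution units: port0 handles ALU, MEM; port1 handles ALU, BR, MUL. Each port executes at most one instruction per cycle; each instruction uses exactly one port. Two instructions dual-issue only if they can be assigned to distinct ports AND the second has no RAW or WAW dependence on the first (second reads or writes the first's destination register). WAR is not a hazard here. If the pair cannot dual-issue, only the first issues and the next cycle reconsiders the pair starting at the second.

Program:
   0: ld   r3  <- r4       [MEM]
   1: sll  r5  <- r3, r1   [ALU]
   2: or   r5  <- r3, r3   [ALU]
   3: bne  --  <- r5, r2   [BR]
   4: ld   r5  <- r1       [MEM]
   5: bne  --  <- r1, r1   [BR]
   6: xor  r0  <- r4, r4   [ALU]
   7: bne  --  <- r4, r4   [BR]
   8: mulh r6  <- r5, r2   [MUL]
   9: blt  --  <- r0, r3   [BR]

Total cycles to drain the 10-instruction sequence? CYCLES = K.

t=0 i0:ld.MEM ; RAW r3
t=1 i1:sll.ALU ; WAW r5
t=2 i2:or.ALU ; RAW r5
t=3 i3,i4:bne.BR ld.MEM ; 2-wide
t=4 i5,i6:bne.BR xor.ALU ; 2-wide
t=5 i7:bne.BR ; no-port BR/MUL
t=6 i8:mulh.MUL ; no-port MUL/BR
t=7 i9:blt.BR ; tail

CYCLES = 8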